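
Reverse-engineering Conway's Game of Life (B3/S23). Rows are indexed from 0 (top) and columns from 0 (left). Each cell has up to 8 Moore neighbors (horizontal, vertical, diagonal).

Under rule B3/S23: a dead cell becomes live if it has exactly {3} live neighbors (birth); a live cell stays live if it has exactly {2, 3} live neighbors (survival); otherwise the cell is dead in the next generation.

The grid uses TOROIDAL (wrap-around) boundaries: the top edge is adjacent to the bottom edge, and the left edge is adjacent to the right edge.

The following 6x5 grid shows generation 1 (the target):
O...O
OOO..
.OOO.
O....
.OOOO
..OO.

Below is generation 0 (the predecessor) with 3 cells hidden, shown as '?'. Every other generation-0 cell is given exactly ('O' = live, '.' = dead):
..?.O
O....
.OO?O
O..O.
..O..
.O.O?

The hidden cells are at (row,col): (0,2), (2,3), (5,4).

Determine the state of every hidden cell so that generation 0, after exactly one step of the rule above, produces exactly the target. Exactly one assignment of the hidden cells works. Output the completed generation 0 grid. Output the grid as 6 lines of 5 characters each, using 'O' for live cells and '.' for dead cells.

Hidden generation-0 cells (in order): (0,2), (2,3), (5,4).
A hidden cell only influences target cells in its own 3x3 neighborhood. Try each of the 2^3 = 8 assignments, step the completed generation 0 forward once under B3/S23, and compare with the target:
  (0,2)=. (2,3)=. (5,4)=. -> step gives (1,2)='.' but target has 'O' -> reject
  (0,2)=. (2,3)=. (5,4)=O -> step gives (0,0)='.' but target has 'O' -> reject
  (0,2)=. (2,3)=O (5,4)=. -> step reproduces the target at every cell -> ACCEPT
  (0,2)=. (2,3)=O (5,4)=O -> step gives (0,0)='.' but target has 'O' -> reject
  (0,2)=O (2,3)=. (5,4)=. -> step gives (0,1)='O' but target has '.' -> reject
  (0,2)=O (2,3)=. (5,4)=O -> step gives (0,0)='.' but target has 'O' -> reject
  (0,2)=O (2,3)=O (5,4)=. -> step gives (0,1)='O' but target has '.' -> reject
  (0,2)=O (2,3)=O (5,4)=O -> step gives (0,0)='.' but target has 'O' -> reject
Unique solution: (0,2)=dead, (2,3)=live, (5,4)=dead.
Check: live-neighbor counts of every cell in the completed generation 0:
32222
33344
43334
24544
23333
21322
Applying B3/S23 to generation 0 with these counts gives:
O...O
OOO..
.OOO.
O....
.OOOO
..OO.
which matches the target exactly.

Answer: ....O
O....
.OOOO
O..O.
..O..
.O.O.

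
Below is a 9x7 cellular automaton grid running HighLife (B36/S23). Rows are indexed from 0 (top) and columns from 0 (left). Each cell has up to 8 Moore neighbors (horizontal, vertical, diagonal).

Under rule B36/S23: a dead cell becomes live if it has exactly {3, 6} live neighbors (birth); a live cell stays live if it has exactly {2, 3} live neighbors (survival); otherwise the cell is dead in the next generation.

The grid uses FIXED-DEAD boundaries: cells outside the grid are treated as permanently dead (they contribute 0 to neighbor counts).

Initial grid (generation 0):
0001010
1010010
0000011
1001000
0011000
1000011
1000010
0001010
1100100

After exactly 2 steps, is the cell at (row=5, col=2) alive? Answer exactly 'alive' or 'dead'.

Simulating step by step:
Generation 0 (given above): 21 live cells
Generation 1: 22 live cells
0000100
0000010
0100111
0011100
0111100
0100111
0000010
1100010
0000100
Generation 2: 10 live cells
0000000
0000001
0010001
0000000
0100000
0100001
1100000
0000110
0000000

Cell (5,2) at generation 2: 0 -> dead

Answer: dead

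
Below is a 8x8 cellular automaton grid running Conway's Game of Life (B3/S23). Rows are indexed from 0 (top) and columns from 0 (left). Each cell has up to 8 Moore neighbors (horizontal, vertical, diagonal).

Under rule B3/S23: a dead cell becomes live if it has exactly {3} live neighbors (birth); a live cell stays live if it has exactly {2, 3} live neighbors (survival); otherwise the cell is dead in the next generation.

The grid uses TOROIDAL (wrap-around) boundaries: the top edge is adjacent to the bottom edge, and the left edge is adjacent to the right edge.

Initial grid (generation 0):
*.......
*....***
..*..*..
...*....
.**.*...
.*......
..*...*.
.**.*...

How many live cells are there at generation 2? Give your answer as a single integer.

Simulating step by step:
Generation 0 (given above): 17 live cells
Generation 1: 24 live cells
*....**.
**...***
....**.*
.*.**...
.***....
.*.*....
..**....
.***....
Generation 2: 18 live cells
....**..
.*......
.***...*
**...*..
**......
.*..*...
....*...
.*.**...
Population at generation 2: 18

Answer: 18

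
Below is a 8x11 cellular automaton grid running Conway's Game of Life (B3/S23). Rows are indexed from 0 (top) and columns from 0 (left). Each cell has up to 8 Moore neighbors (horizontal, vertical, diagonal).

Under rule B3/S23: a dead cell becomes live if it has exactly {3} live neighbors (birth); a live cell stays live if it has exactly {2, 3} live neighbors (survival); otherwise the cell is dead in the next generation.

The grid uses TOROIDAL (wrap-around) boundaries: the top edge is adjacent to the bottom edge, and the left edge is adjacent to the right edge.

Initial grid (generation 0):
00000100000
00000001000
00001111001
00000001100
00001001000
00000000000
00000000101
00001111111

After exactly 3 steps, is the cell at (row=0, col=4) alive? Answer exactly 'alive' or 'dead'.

Simulating step by step:
Generation 0 (given above): 20 live cells
Generation 1: 20 live cells
00001100010
00001001000
00000100000
00001000100
00000001100
00000000000
00000110101
00001111101
Generation 2: 17 live cells
00010000010
00001010000
00001100000
00000001100
00000001100
00000010110
00001000100
00000000101
Generation 3: 14 live cells
00000000010
00011000000
00001111000
00000011100
00000010000
00000000010
00000000100
00000000100

Cell (0,4) at generation 3: 0 -> dead

Answer: dead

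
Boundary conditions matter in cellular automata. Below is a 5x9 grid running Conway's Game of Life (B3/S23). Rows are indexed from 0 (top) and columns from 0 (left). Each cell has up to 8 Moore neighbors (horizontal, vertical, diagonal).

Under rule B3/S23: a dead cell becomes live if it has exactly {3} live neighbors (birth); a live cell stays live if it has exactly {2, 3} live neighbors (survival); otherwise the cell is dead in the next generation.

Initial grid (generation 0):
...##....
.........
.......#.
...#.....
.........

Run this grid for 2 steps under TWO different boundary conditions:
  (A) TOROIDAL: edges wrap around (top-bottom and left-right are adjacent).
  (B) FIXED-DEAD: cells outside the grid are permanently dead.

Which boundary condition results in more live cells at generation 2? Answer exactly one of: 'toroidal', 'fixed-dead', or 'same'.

Answer: same

Derivation:
Under TOROIDAL boundary, generation 2:
.........
.........
.........
.........
.........
Population = 0

Under FIXED-DEAD boundary, generation 2:
.........
.........
.........
.........
.........
Population = 0

Comparison: toroidal=0, fixed-dead=0 -> same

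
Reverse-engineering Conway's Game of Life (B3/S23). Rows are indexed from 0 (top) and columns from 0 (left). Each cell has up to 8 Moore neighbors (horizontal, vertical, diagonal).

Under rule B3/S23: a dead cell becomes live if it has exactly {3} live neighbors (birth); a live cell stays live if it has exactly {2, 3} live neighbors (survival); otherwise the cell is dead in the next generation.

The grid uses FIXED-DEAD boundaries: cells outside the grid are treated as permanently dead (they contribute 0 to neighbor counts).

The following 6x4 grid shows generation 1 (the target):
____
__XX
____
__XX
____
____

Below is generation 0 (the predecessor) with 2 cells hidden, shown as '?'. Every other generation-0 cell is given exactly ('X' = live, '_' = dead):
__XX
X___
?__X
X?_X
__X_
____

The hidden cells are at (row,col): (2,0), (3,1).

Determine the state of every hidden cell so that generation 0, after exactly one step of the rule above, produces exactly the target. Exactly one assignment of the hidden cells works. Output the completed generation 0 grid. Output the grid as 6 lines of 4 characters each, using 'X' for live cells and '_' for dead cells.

Answer: __XX
X___
___X
X__X
__X_
____

Derivation:
Hidden generation-0 cells (in order): (2,0), (3,1).
A hidden cell only influences target cells in its own 3x3 neighborhood. Try each of the 2^2 = 4 assignments, step the completed generation 0 forward once under B3/S23, and compare with the target:
  (2,0)=_ (3,1)=_ -> step reproduces the target at every cell -> ACCEPT
  (2,0)=_ (3,1)=X -> step gives (2,0)='X' but target has '_' -> reject
  (2,0)=X (3,1)=_ -> step gives (1,1)='X' but target has '_' -> reject
  (2,0)=X (3,1)=X -> step gives (1,1)='X' but target has '_' -> reject
Unique solution: (2,0)=dead, (3,1)=dead.
Check: live-neighbor counts of every cell in the completed generation 0:
1211
0233
2221
0232
1212
0111
Applying B3/S23 to generation 0 with these counts gives:
____
__XX
____
__XX
____
____
which matches the target exactly.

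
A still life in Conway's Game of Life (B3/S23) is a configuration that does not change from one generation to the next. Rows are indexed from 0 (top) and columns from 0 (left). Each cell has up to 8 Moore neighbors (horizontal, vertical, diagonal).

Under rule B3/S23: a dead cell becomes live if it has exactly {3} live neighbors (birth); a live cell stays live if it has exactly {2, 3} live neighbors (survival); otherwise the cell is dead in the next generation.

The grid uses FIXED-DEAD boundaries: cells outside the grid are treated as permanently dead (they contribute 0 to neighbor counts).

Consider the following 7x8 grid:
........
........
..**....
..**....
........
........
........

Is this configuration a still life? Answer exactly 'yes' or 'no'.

Answer: yes

Derivation:
Compute generation 1 and compare to generation 0 (given above):
Generation 1:
........
........
..**....
..**....
........
........
........
The grids are IDENTICAL -> still life.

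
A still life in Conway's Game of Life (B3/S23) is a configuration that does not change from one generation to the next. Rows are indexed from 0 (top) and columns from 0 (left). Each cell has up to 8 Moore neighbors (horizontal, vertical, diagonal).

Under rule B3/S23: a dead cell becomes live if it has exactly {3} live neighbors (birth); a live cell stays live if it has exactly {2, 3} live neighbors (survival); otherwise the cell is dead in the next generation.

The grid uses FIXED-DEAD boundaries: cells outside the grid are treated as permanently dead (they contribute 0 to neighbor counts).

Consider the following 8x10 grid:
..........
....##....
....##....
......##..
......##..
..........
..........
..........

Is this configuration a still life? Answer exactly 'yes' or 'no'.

Answer: no

Derivation:
Compute generation 1 and compare to generation 0 (given above):
Generation 1:
..........
....##....
....#.....
.......#..
......##..
..........
..........
..........
Cell (2,5) differs: gen0=1 vs gen1=0 -> NOT a still life.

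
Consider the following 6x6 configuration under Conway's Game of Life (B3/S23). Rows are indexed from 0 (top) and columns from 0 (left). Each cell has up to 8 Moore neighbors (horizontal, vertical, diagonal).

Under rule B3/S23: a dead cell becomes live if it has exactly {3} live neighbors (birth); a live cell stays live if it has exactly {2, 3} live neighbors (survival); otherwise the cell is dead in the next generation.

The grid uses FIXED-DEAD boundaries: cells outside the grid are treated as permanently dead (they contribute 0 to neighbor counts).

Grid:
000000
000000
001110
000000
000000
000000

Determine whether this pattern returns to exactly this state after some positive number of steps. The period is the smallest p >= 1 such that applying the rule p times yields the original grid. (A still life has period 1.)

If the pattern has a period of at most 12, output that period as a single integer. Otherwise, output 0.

Answer: 2

Derivation:
Simulating and comparing each generation to the original:
Gen 0 (original, given above): 3 live cells
Gen 1: 3 live cells, differs from original
Gen 2: 3 live cells, MATCHES original -> period = 2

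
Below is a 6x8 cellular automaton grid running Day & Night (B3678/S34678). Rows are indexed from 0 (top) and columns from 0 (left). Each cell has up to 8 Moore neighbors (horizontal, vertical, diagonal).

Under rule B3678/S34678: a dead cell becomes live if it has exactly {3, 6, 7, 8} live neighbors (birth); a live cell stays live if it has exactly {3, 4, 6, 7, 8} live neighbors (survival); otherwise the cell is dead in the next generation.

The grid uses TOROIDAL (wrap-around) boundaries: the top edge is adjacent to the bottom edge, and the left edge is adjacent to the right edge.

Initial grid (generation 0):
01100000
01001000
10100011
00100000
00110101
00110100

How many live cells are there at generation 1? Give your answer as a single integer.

Simulating step by step:
Generation 0 (given above): 16 live cells
Generation 1: 15 live cells
01101000
01010001
00010000
10100000
01110010
00010010
Population at generation 1: 15

Answer: 15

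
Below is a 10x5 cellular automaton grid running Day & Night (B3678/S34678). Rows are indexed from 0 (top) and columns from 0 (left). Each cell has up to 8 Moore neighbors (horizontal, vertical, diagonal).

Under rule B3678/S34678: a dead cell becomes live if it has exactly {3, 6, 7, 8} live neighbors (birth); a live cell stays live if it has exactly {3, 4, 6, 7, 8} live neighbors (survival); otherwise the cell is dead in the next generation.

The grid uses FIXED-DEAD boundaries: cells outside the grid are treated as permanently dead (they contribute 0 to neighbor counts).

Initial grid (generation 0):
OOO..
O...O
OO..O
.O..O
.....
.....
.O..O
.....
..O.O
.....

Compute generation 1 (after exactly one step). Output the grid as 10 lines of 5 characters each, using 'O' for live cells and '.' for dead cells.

Simulating step by step:
Generation 0 (given above): 14 live cells
Generation 1: 10 live cells
(generation 1 grid is the final answer)

Answer: .O...
OOOO.
OO.O.
O....
.....
.....
.....
...O.
.....
.....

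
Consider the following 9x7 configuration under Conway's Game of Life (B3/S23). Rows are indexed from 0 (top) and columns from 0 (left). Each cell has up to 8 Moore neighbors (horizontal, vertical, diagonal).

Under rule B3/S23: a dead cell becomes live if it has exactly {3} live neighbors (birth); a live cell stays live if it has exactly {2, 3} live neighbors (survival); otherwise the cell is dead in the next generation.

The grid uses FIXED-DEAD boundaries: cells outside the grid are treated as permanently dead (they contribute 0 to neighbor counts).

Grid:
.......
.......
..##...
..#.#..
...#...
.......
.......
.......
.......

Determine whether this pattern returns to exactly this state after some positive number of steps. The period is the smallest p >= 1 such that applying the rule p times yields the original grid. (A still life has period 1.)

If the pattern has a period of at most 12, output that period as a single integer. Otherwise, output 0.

Answer: 1

Derivation:
Simulating and comparing each generation to the original:
Gen 0 (original, given above): 5 live cells
Gen 1: 5 live cells, MATCHES original -> period = 1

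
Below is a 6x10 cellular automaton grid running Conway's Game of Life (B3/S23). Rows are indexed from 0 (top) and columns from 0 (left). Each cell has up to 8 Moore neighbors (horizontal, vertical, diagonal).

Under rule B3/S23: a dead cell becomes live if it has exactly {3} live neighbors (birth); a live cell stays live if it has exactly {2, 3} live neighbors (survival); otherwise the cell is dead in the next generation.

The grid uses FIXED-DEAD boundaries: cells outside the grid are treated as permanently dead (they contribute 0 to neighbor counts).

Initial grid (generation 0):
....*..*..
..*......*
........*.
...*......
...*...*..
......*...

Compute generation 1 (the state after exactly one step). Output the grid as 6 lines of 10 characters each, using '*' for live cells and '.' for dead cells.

Simulating step by step:
Generation 0 (given above): 9 live cells
Generation 1: 1 live cells
(generation 1 grid is the final answer)

Answer: ..........
........*.
..........
..........
..........
..........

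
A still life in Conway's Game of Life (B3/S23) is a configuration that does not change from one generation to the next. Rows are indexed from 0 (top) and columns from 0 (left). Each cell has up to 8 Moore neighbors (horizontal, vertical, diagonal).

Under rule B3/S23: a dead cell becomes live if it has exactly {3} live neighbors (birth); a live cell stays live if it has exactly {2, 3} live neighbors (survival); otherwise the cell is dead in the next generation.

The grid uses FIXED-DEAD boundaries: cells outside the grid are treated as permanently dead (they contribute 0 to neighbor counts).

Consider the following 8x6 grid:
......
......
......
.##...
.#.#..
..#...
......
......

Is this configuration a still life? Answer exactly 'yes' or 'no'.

Answer: yes

Derivation:
Compute generation 1 and compare to generation 0 (given above):
Generation 1:
......
......
......
.##...
.#.#..
..#...
......
......
The grids are IDENTICAL -> still life.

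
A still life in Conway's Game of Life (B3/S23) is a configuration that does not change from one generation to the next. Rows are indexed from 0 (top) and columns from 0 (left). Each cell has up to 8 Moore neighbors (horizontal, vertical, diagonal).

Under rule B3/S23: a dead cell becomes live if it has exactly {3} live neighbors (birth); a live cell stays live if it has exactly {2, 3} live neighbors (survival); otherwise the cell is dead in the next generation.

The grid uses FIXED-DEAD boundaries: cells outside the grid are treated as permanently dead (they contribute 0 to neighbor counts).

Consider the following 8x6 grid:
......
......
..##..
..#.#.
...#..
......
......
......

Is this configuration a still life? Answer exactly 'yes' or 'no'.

Compute generation 1 and compare to generation 0 (given above):
Generation 1:
......
......
..##..
..#.#.
...#..
......
......
......
The grids are IDENTICAL -> still life.

Answer: yes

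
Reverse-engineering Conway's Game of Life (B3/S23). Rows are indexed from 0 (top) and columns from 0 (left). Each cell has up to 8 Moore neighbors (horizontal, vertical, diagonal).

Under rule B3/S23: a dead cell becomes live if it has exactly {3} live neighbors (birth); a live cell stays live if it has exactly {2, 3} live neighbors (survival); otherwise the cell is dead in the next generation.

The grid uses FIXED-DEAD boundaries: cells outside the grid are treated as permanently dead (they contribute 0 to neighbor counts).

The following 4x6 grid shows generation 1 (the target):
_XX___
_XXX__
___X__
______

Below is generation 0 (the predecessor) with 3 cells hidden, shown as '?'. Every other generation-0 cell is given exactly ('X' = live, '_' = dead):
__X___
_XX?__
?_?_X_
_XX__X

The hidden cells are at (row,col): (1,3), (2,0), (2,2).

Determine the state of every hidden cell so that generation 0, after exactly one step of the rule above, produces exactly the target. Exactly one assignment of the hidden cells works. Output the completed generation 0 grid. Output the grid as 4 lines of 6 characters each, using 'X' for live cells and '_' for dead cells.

Hidden generation-0 cells (in order): (1,3), (2,0), (2,2).
A hidden cell only influences target cells in its own 3x3 neighborhood. Try each of the 2^3 = 8 assignments, step the completed generation 0 forward once under B3/S23, and compare with the target:
  (1,3)=_ (2,0)=_ (2,2)=_ -> step reproduces the target at every cell -> ACCEPT
  (1,3)=_ (2,0)=_ (2,2)=X -> step gives (1,3)='_' but target has 'X' -> reject
  (1,3)=_ (2,0)=X (2,2)=_ -> step gives (2,0)='X' but target has '_' -> reject
  (1,3)=_ (2,0)=X (2,2)=X -> step gives (1,1)='_' but target has 'X' -> reject
  (1,3)=X (2,0)=_ (2,2)=_ -> step gives (0,3)='X' but target has '_' -> reject
  (1,3)=X (2,0)=_ (2,2)=X -> step gives (0,3)='X' but target has '_' -> reject
  (1,3)=X (2,0)=X (2,2)=_ -> step gives (0,3)='X' but target has '_' -> reject
  (1,3)=X (2,0)=X (2,2)=X -> step gives (0,3)='X' but target has '_' -> reject
Unique solution: (1,3)=dead, (2,0)=dead, (2,2)=dead.
Check: live-neighbor counts of every cell in the completed generation 0:
132200
122311
244312
111221
Applying B3/S23 to generation 0 with these counts gives:
_XX___
_XXX__
___X__
______
which matches the target exactly.

Answer: __X___
_XX___
____X_
_XX__X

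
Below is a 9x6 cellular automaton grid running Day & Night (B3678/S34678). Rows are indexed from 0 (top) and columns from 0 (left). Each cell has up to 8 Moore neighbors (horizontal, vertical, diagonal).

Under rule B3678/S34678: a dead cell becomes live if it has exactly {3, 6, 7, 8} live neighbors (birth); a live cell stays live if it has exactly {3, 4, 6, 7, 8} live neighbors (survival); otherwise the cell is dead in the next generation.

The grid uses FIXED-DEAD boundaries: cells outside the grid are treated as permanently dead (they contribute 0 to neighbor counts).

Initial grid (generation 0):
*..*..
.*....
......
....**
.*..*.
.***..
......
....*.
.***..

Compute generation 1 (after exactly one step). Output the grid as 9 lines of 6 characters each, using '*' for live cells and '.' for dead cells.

Simulating step by step:
Generation 0 (given above): 14 live cells
Generation 1: 7 live cells
(generation 1 grid is the final answer)

Answer: ......
......
......
......
....**
..*...
..**..
..**..
......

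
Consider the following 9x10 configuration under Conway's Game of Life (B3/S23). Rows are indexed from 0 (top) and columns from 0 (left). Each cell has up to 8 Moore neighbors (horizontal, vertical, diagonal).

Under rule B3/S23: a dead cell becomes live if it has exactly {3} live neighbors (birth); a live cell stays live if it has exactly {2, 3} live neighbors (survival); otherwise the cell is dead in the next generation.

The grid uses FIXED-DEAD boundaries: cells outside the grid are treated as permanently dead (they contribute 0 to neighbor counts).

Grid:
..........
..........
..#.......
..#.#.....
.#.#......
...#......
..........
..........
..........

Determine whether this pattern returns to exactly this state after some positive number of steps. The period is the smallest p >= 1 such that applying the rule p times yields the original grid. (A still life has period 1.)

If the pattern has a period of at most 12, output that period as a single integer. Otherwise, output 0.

Simulating and comparing each generation to the original:
Gen 0 (original, given above): 6 live cells
Gen 1: 6 live cells, differs from original
Gen 2: 6 live cells, MATCHES original -> period = 2

Answer: 2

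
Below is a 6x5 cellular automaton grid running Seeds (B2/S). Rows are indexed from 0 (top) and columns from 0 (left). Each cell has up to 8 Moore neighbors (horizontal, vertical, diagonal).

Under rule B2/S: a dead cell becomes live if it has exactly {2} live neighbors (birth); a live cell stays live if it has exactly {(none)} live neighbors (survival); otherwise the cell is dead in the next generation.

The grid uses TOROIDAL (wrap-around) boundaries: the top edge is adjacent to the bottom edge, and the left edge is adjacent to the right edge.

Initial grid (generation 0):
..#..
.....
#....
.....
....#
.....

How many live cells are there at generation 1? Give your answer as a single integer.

Simulating step by step:
Generation 0 (given above): 3 live cells
Generation 1: 4 live cells
.....
.#...
.....
#...#
.....
...#.
Population at generation 1: 4

Answer: 4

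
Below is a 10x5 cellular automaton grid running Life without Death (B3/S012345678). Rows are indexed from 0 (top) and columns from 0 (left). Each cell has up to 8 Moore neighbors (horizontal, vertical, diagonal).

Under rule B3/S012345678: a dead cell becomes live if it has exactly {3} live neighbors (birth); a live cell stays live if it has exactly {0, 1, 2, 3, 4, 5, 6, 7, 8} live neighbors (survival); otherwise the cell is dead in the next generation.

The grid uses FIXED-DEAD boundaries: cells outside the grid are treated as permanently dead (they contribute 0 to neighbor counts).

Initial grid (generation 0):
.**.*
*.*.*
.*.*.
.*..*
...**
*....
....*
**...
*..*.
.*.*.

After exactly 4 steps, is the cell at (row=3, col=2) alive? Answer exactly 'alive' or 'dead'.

Answer: dead

Derivation:
Simulating step by step:
Generation 0 (given above): 20 live cells
Generation 1: 27 live cells
.**.*
*.*.*
**.**
.*..*
...**
*..**
**..*
**...
*..*.
.***.
Generation 2: 34 live cells
.**.*
*.*.*
**.**
**..*
..***
*****
*****
***..
*..*.
.***.
Generation 3: 35 live cells
.**.*
*.*.*
**.**
**..*
..***
*****
*****
***.*
*..*.
.***.
Generation 4: 36 live cells
.**.*
*.*.*
**.**
**..*
..***
*****
*****
***.*
*..**
.***.

Cell (3,2) at generation 4: 0 -> dead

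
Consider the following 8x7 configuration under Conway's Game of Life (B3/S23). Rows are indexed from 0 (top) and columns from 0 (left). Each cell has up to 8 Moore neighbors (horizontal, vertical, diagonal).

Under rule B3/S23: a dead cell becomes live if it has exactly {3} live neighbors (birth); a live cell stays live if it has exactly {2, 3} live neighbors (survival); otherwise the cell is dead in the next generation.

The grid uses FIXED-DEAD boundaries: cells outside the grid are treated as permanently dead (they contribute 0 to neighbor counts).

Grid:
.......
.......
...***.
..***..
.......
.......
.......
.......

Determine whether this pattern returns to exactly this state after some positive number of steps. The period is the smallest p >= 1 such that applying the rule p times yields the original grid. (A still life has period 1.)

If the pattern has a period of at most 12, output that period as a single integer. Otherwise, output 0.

Simulating and comparing each generation to the original:
Gen 0 (original, given above): 6 live cells
Gen 1: 6 live cells, differs from original
Gen 2: 6 live cells, MATCHES original -> period = 2

Answer: 2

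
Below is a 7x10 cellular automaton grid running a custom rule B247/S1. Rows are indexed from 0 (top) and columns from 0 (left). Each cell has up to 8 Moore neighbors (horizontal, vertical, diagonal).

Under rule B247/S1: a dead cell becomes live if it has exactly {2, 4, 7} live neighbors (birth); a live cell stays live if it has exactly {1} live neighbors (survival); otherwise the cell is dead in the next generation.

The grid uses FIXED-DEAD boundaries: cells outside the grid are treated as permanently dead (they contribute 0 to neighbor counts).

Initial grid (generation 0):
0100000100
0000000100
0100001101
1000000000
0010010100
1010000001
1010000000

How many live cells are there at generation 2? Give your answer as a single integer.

Answer: 24

Derivation:
Simulating step by step:
Generation 0 (given above): 16 live cells
Generation 1: 27 live cells
0000001110
1110001010
1100000000
1010011000
1111001010
1000001010
1111000000
Generation 2: 24 live cells
1010010001
0000010001
0011000000
0100100000
0000110011
0101111111
0001000100
Population at generation 2: 24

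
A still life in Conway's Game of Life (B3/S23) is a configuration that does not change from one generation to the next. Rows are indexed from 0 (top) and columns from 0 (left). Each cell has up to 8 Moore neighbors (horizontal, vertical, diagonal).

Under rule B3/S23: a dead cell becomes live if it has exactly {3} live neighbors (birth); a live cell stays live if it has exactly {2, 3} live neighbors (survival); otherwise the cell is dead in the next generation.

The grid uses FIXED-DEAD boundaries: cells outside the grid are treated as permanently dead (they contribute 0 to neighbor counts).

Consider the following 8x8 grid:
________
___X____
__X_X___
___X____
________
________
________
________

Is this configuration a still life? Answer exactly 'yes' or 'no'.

Compute generation 1 and compare to generation 0 (given above):
Generation 1:
________
___X____
__X_X___
___X____
________
________
________
________
The grids are IDENTICAL -> still life.

Answer: yes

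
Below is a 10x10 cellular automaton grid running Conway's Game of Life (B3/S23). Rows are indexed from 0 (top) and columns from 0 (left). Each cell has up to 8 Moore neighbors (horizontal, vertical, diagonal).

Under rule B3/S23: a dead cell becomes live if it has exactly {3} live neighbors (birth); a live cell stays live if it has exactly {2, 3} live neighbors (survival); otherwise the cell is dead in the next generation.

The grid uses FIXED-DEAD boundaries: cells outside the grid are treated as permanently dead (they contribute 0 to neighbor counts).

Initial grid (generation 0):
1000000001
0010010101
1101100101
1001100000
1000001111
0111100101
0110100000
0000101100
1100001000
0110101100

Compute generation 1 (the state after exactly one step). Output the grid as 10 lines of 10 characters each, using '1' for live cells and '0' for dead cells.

Answer: 0000000010
1011101001
1100011000
1011111001
1000011101
1000111101
0100101110
1011001100
1111000000
1110011100

Derivation:
Simulating step by step:
Generation 0 (given above): 40 live cells
Generation 1: 49 live cells
(generation 1 grid is the final answer)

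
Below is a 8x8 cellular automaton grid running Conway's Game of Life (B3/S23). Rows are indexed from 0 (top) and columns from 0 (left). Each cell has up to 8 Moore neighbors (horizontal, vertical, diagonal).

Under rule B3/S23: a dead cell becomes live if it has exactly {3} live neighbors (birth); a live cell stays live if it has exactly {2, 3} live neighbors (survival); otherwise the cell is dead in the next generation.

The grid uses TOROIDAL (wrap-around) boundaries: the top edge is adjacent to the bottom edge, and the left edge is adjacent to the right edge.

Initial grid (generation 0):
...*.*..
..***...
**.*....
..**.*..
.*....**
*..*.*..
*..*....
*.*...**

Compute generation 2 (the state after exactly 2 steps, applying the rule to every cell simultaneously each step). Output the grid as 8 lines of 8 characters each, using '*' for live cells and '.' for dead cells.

Answer: ...***..
.**...*.
*.*.....
.*.**...
........
........
......*.
........

Derivation:
Simulating step by step:
Generation 0 (given above): 23 live cells
Generation 1: 33 live cells
.*...***
.*......
.*......
...**.**
**.*.***
***.*.*.
*.***.*.
*****.**
Generation 2: 12 live cells
(generation 2 grid is the final answer)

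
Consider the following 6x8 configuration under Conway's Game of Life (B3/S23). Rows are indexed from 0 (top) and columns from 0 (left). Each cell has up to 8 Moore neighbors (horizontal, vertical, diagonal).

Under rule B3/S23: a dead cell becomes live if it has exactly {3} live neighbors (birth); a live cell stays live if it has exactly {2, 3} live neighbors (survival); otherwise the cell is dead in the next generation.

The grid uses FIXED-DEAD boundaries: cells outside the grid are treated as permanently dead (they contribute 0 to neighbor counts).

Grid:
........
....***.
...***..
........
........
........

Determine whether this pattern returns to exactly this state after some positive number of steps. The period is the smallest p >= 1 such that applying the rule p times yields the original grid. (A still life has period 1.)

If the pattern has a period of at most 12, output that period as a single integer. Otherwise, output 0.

Answer: 2

Derivation:
Simulating and comparing each generation to the original:
Gen 0 (original, given above): 6 live cells
Gen 1: 6 live cells, differs from original
Gen 2: 6 live cells, MATCHES original -> period = 2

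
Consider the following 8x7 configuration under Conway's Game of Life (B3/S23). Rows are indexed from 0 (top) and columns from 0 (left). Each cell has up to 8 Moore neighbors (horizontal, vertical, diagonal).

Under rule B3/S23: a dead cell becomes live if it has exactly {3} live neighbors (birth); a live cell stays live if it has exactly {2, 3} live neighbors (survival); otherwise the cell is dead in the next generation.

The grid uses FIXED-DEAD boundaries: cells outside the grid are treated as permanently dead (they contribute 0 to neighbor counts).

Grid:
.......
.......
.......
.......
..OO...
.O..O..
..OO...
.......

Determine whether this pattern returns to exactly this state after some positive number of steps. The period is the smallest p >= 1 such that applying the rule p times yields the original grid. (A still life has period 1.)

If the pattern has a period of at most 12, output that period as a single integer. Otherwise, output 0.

Simulating and comparing each generation to the original:
Gen 0 (original, given above): 6 live cells
Gen 1: 6 live cells, MATCHES original -> period = 1

Answer: 1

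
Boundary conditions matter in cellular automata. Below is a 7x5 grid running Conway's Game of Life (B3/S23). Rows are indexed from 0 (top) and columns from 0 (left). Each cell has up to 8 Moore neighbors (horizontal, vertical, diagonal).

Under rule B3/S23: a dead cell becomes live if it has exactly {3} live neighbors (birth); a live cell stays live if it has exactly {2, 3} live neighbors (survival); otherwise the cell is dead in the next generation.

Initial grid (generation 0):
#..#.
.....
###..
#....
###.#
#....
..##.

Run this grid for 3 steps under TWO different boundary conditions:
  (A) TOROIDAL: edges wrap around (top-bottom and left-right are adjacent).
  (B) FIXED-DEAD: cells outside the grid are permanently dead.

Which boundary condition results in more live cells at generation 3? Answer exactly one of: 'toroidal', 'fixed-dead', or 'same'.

Answer: toroidal

Derivation:
Under TOROIDAL boundary, generation 3:
.#...
..##.
#.##.
..#..
..#..
..##.
...#.
Population = 11

Under FIXED-DEAD boundary, generation 3:
.....
#....
..#..
#.#..
.....
.....
.....
Population = 4

Comparison: toroidal=11, fixed-dead=4 -> toroidal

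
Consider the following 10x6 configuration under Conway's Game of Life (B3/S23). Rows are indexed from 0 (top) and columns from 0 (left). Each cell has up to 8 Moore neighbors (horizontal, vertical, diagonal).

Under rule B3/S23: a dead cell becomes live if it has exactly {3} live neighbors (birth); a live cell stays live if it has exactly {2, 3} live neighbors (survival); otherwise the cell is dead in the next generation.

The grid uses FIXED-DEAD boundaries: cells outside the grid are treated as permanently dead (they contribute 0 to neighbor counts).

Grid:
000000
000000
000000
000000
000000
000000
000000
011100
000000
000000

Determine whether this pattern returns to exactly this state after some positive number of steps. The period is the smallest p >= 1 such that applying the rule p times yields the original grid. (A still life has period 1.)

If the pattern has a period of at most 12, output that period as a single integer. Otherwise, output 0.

Answer: 2

Derivation:
Simulating and comparing each generation to the original:
Gen 0 (original, given above): 3 live cells
Gen 1: 3 live cells, differs from original
Gen 2: 3 live cells, MATCHES original -> period = 2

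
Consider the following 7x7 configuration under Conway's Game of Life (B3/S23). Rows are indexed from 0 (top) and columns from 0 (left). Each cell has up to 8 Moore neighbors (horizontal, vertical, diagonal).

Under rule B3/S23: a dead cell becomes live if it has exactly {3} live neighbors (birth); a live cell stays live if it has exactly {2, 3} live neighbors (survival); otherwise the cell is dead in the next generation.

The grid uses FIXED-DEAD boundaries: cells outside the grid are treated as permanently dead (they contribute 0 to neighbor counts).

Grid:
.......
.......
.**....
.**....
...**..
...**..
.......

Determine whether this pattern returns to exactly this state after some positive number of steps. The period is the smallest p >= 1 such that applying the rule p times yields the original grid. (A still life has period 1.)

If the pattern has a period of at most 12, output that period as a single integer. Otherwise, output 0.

Answer: 2

Derivation:
Simulating and comparing each generation to the original:
Gen 0 (original, given above): 8 live cells
Gen 1: 6 live cells, differs from original
Gen 2: 8 live cells, MATCHES original -> period = 2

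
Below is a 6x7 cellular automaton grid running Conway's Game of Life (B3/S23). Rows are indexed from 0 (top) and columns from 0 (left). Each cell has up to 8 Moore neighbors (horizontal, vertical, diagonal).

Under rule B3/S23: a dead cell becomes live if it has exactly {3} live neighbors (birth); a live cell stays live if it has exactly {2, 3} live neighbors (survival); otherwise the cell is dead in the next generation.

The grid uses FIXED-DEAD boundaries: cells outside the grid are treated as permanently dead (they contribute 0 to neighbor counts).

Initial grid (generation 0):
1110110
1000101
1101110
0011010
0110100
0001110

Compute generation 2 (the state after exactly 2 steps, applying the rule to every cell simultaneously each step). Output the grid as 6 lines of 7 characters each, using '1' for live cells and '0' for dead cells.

Answer: 0000110
0010101
1100011
1000000
0111010
0011100

Derivation:
Simulating step by step:
Generation 0 (given above): 22 live cells
Generation 1: 16 live cells
1101110
0000001
1100001
1000010
0100000
0011110
Generation 2: 17 live cells
(generation 2 grid is the final answer)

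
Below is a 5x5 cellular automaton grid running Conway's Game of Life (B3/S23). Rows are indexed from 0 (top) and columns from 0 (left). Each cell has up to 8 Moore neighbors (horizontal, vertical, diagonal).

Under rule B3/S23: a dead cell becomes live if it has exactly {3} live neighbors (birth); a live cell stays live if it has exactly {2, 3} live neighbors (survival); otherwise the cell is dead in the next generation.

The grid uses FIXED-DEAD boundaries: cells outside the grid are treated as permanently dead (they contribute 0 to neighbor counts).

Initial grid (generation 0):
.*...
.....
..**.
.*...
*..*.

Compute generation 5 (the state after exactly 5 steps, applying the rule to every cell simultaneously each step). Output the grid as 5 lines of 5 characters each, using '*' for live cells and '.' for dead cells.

Answer: ..*..
..*..
.*.*.
..*..
..*..

Derivation:
Simulating step by step:
Generation 0 (given above): 6 live cells
Generation 1: 4 live cells
.....
..*..
..*..
.*.*.
.....
Generation 2: 4 live cells
.....
.....
.***.
..*..
.....
Generation 3: 7 live cells
.....
..*..
.***.
.***.
.....
Generation 4: 6 live cells
.....
.***.
.....
.*.*.
..*..
Generation 5: 6 live cells
(generation 5 grid is the final answer)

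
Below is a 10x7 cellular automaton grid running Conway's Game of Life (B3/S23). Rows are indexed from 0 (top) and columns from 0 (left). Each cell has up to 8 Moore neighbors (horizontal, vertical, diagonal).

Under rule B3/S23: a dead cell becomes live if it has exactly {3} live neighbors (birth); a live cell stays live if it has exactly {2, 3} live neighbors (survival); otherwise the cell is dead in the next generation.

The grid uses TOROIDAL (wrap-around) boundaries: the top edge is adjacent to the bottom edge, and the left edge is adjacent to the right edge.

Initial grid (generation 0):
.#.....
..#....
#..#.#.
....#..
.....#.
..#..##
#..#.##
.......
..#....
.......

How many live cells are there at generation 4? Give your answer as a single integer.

Answer: 15

Derivation:
Simulating step by step:
Generation 0 (given above): 15 live cells
Generation 1: 15 live cells
.......
.##....
...##..
....###
....###
#......
#...##.
......#
.......
.......
Generation 2: 13 live cells
.......
..##...
..###..
......#
#...#..
#......
#....#.
.....##
.......
.......
Generation 3: 14 live cells
.......
..#.#..
..#.#..
....##.
#.....#
##.....
#....#.
.....##
.......
.......
Generation 4: 15 live cells
.......
.......
....#..
...####
##...##
.#.....
##...#.
.....##
.......
.......
Population at generation 4: 15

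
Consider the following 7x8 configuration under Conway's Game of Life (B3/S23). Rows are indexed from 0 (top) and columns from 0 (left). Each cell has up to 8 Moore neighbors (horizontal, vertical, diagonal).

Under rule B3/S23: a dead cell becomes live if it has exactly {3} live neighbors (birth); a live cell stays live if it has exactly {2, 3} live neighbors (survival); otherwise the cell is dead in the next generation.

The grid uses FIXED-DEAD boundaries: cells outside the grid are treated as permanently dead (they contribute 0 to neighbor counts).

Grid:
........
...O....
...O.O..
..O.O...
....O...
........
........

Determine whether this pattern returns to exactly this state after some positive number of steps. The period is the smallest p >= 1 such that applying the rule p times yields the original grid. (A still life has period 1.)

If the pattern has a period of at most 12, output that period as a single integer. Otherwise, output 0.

Simulating and comparing each generation to the original:
Gen 0 (original, given above): 6 live cells
Gen 1: 6 live cells, differs from original
Gen 2: 6 live cells, MATCHES original -> period = 2

Answer: 2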